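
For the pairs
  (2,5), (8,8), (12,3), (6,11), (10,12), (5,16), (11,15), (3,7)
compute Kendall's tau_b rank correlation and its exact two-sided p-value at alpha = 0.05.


Step 1: Enumerate the 28 unordered pairs (i,j) with i<j and classify each by sign(x_j-x_i) * sign(y_j-y_i).
  (1,2):dx=+6,dy=+3->C; (1,3):dx=+10,dy=-2->D; (1,4):dx=+4,dy=+6->C; (1,5):dx=+8,dy=+7->C
  (1,6):dx=+3,dy=+11->C; (1,7):dx=+9,dy=+10->C; (1,8):dx=+1,dy=+2->C; (2,3):dx=+4,dy=-5->D
  (2,4):dx=-2,dy=+3->D; (2,5):dx=+2,dy=+4->C; (2,6):dx=-3,dy=+8->D; (2,7):dx=+3,dy=+7->C
  (2,8):dx=-5,dy=-1->C; (3,4):dx=-6,dy=+8->D; (3,5):dx=-2,dy=+9->D; (3,6):dx=-7,dy=+13->D
  (3,7):dx=-1,dy=+12->D; (3,8):dx=-9,dy=+4->D; (4,5):dx=+4,dy=+1->C; (4,6):dx=-1,dy=+5->D
  (4,7):dx=+5,dy=+4->C; (4,8):dx=-3,dy=-4->C; (5,6):dx=-5,dy=+4->D; (5,7):dx=+1,dy=+3->C
  (5,8):dx=-7,dy=-5->C; (6,7):dx=+6,dy=-1->D; (6,8):dx=-2,dy=-9->C; (7,8):dx=-8,dy=-8->C
Step 2: C = 16, D = 12, total pairs = 28.
Step 3: tau = (C - D)/(n(n-1)/2) = (16 - 12)/28 = 0.142857.
Step 4: Exact two-sided p-value (enumerate n! = 40320 permutations of y under H0): p = 0.719544.
Step 5: alpha = 0.05. fail to reject H0.

tau_b = 0.1429 (C=16, D=12), p = 0.719544, fail to reject H0.


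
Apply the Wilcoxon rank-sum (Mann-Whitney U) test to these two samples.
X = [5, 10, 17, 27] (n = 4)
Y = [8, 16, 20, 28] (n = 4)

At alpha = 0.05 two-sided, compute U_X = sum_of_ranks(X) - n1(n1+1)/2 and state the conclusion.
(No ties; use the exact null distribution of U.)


Step 1: Combine and sort all 8 observations; assign midranks.
sorted (value, group): (5,X), (8,Y), (10,X), (16,Y), (17,X), (20,Y), (27,X), (28,Y)
ranks: 5->1, 8->2, 10->3, 16->4, 17->5, 20->6, 27->7, 28->8
Step 2: Rank sum for X: R1 = 1 + 3 + 5 + 7 = 16.
Step 3: U_X = R1 - n1(n1+1)/2 = 16 - 4*5/2 = 16 - 10 = 6.
       U_Y = n1*n2 - U_X = 16 - 6 = 10.
Step 4: No ties, so the exact null distribution of U (based on enumerating the C(8,4) = 70 equally likely rank assignments) gives the two-sided p-value.
Step 5: p-value = 0.685714; compare to alpha = 0.05. fail to reject H0.

U_X = 6, p = 0.685714, fail to reject H0 at alpha = 0.05.


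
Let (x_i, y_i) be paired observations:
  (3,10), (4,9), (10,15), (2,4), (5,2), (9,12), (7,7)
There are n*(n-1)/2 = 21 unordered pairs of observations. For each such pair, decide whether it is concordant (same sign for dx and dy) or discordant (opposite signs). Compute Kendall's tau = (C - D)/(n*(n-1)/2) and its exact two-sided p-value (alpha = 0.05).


Step 1: Enumerate the 21 unordered pairs (i,j) with i<j and classify each by sign(x_j-x_i) * sign(y_j-y_i).
  (1,2):dx=+1,dy=-1->D; (1,3):dx=+7,dy=+5->C; (1,4):dx=-1,dy=-6->C; (1,5):dx=+2,dy=-8->D
  (1,6):dx=+6,dy=+2->C; (1,7):dx=+4,dy=-3->D; (2,3):dx=+6,dy=+6->C; (2,4):dx=-2,dy=-5->C
  (2,5):dx=+1,dy=-7->D; (2,6):dx=+5,dy=+3->C; (2,7):dx=+3,dy=-2->D; (3,4):dx=-8,dy=-11->C
  (3,5):dx=-5,dy=-13->C; (3,6):dx=-1,dy=-3->C; (3,7):dx=-3,dy=-8->C; (4,5):dx=+3,dy=-2->D
  (4,6):dx=+7,dy=+8->C; (4,7):dx=+5,dy=+3->C; (5,6):dx=+4,dy=+10->C; (5,7):dx=+2,dy=+5->C
  (6,7):dx=-2,dy=-5->C
Step 2: C = 15, D = 6, total pairs = 21.
Step 3: tau = (C - D)/(n(n-1)/2) = (15 - 6)/21 = 0.428571.
Step 4: Exact two-sided p-value (enumerate n! = 5040 permutations of y under H0): p = 0.238889.
Step 5: alpha = 0.05. fail to reject H0.

tau_b = 0.4286 (C=15, D=6), p = 0.238889, fail to reject H0.


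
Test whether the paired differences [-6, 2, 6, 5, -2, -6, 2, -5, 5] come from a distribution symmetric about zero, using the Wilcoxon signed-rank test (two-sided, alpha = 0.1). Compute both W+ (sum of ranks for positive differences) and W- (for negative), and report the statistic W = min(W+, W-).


Step 1: Drop any zero differences (none here) and take |d_i|.
|d| = [6, 2, 6, 5, 2, 6, 2, 5, 5]
Step 2: Midrank |d_i| (ties get averaged ranks).
ranks: |6|->8, |2|->2, |6|->8, |5|->5, |2|->2, |6|->8, |2|->2, |5|->5, |5|->5
Step 3: Attach original signs; sum ranks with positive sign and with negative sign.
W+ = 2 + 8 + 5 + 2 + 5 = 22
W- = 8 + 2 + 8 + 5 = 23
(Check: W+ + W- = 45 should equal n(n+1)/2 = 45.)
Step 4: Test statistic W = min(W+, W-) = 22.
Step 5: Ties in |d|, so use the tie-corrected normal approximation.
        E[W] = n(n+1)/4 = 9*10/4 = 22.5.
        Tie groups: |d|=2 (t=3), |d|=5 (t=3), |d|=6 (t=3); sum(t^3 - t) = 72.
        Var[W] = n(n+1)(2n+1)/24 - sum(t^3-t)/48 = 1710/24 - 72/48 = 69.75.
        z = (W - E[W]) / sqrt(Var[W]) = (22 - 22.5) / 8.3516 = -0.0599.
        Two-sided p = 2*Phi(z) = 0.952260.
Step 6: alpha = 0.1. fail to reject H0.

W+ = 22, W- = 23, W = min = 22, p = 0.952260, fail to reject H0.


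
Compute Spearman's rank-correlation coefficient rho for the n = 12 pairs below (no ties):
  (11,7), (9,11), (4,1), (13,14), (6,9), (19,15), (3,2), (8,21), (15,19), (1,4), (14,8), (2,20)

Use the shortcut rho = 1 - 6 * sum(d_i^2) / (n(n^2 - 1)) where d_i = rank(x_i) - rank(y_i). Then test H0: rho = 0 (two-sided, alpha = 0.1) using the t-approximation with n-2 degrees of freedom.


Step 1: Rank x and y separately (midranks; no ties here).
rank(x): 11->8, 9->7, 4->4, 13->9, 6->5, 19->12, 3->3, 8->6, 15->11, 1->1, 14->10, 2->2
rank(y): 7->4, 11->7, 1->1, 14->8, 9->6, 15->9, 2->2, 21->12, 19->10, 4->3, 8->5, 20->11
Step 2: d_i = R_x(i) - R_y(i); compute d_i^2.
  (8-4)^2=16, (7-7)^2=0, (4-1)^2=9, (9-8)^2=1, (5-6)^2=1, (12-9)^2=9, (3-2)^2=1, (6-12)^2=36, (11-10)^2=1, (1-3)^2=4, (10-5)^2=25, (2-11)^2=81
sum(d^2) = 184.
Step 3: rho = 1 - 6*184 / (12*(12^2 - 1)) = 1 - 1104/1716 = 0.356643.
Step 4: Under H0, t = rho * sqrt((n-2)/(1-rho^2)) = 1.2072 ~ t(10).
Step 5: Two-sided p-value from the t-distribution with 10 df = 0.255138.
Step 6: alpha = 0.1. fail to reject H0.

rho = 0.3566, p = 0.255138, fail to reject H0 at alpha = 0.1.


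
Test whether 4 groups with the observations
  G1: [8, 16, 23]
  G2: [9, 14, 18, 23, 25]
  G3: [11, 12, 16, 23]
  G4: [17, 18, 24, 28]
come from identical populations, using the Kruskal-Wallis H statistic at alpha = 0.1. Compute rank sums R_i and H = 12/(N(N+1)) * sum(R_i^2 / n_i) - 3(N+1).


Step 1: Combine all N = 16 observations and assign midranks.
sorted (value, group, rank): (8,G1,1), (9,G2,2), (11,G3,3), (12,G3,4), (14,G2,5), (16,G1,6.5), (16,G3,6.5), (17,G4,8), (18,G2,9.5), (18,G4,9.5), (23,G1,12), (23,G2,12), (23,G3,12), (24,G4,14), (25,G2,15), (28,G4,16)
Step 2: Sum ranks within each group.
R_1 = 19.5 (n_1 = 3)
R_2 = 43.5 (n_2 = 5)
R_3 = 25.5 (n_3 = 4)
R_4 = 47.5 (n_4 = 4)
Step 3: H = 12/(N(N+1)) * sum(R_i^2/n_i) - 3(N+1)
     = 12/(16*17) * (19.5^2/3 + 43.5^2/5 + 25.5^2/4 + 47.5^2/4) - 3*17
     = 0.044118 * 1231.83 - 51
     = 3.345221.
Step 4: Ties present; correction factor C = 1 - 36/(16^3 - 16) = 0.991176. Corrected H = 3.345221 / 0.991176 = 3.375000.
Step 5: Under H0, H ~ chi^2(3); p-value = 0.337340.
Step 6: alpha = 0.1. fail to reject H0.

H = 3.3750, df = 3, p = 0.337340, fail to reject H0.


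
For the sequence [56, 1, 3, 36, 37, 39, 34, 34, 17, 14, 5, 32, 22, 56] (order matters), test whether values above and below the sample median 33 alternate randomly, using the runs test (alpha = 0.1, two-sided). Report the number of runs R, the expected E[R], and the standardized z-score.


Step 1: Compute median = 33; label A = above, B = below.
Labels in order: ABBAAAAABBBBBA  (n_A = 7, n_B = 7)
Step 2: Count runs R = 5.
Step 3: Under H0 (random ordering), E[R] = 2*n_A*n_B/(n_A+n_B) + 1 = 2*7*7/14 + 1 = 8.0000.
        Var[R] = 2*n_A*n_B*(2*n_A*n_B - n_A - n_B) / ((n_A+n_B)^2 * (n_A+n_B-1)) = 8232/2548 = 3.2308.
        SD[R] = 1.7974.
Step 4: Continuity-corrected z = (R + 0.5 - E[R]) / SD[R] = (5 + 0.5 - 8.0000) / 1.7974 = -1.3909.
Step 5: Two-sided p-value via normal approximation = 2*(1 - Phi(|z|)) = 0.164264.
Step 6: alpha = 0.1. fail to reject H0.

R = 5, z = -1.3909, p = 0.164264, fail to reject H0.


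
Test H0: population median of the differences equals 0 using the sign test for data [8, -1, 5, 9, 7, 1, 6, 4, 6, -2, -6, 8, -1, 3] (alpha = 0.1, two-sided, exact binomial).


Step 1: Discard zero differences. Original n = 14; n_eff = number of nonzero differences = 14.
Nonzero differences (with sign): +8, -1, +5, +9, +7, +1, +6, +4, +6, -2, -6, +8, -1, +3
Step 2: Count signs: positive = 10, negative = 4.
Step 3: Under H0: P(positive) = 0.5, so the number of positives S ~ Bin(14, 0.5).
Step 4: Two-sided exact p-value = sum of Bin(14,0.5) probabilities at or below the observed probability = 0.179565.
Step 5: alpha = 0.1. fail to reject H0.

n_eff = 14, pos = 10, neg = 4, p = 0.179565, fail to reject H0.


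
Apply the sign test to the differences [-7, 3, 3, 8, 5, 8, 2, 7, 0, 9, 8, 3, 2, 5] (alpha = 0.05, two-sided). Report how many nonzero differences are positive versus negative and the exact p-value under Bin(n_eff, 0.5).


Step 1: Discard zero differences. Original n = 14; n_eff = number of nonzero differences = 13.
Nonzero differences (with sign): -7, +3, +3, +8, +5, +8, +2, +7, +9, +8, +3, +2, +5
Step 2: Count signs: positive = 12, negative = 1.
Step 3: Under H0: P(positive) = 0.5, so the number of positives S ~ Bin(13, 0.5).
Step 4: Two-sided exact p-value = sum of Bin(13,0.5) probabilities at or below the observed probability = 0.003418.
Step 5: alpha = 0.05. reject H0.

n_eff = 13, pos = 12, neg = 1, p = 0.003418, reject H0.


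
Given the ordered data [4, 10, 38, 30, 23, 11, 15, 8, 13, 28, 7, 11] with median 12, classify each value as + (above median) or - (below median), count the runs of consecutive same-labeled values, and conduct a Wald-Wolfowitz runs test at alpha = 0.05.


Step 1: Compute median = 12; label A = above, B = below.
Labels in order: BBAAABABAABB  (n_A = 6, n_B = 6)
Step 2: Count runs R = 7.
Step 3: Under H0 (random ordering), E[R] = 2*n_A*n_B/(n_A+n_B) + 1 = 2*6*6/12 + 1 = 7.0000.
        Var[R] = 2*n_A*n_B*(2*n_A*n_B - n_A - n_B) / ((n_A+n_B)^2 * (n_A+n_B-1)) = 4320/1584 = 2.7273.
        SD[R] = 1.6514.
Step 4: R = E[R], so z = 0 with no continuity correction.
Step 5: Two-sided p-value via normal approximation = 2*(1 - Phi(|z|)) = 1.000000.
Step 6: alpha = 0.05. fail to reject H0.

R = 7, z = 0.0000, p = 1.000000, fail to reject H0.


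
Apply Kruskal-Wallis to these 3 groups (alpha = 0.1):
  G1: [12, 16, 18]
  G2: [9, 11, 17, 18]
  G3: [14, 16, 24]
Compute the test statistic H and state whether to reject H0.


Step 1: Combine all N = 10 observations and assign midranks.
sorted (value, group, rank): (9,G2,1), (11,G2,2), (12,G1,3), (14,G3,4), (16,G1,5.5), (16,G3,5.5), (17,G2,7), (18,G1,8.5), (18,G2,8.5), (24,G3,10)
Step 2: Sum ranks within each group.
R_1 = 17 (n_1 = 3)
R_2 = 18.5 (n_2 = 4)
R_3 = 19.5 (n_3 = 3)
Step 3: H = 12/(N(N+1)) * sum(R_i^2/n_i) - 3(N+1)
     = 12/(10*11) * (17^2/3 + 18.5^2/4 + 19.5^2/3) - 3*11
     = 0.109091 * 308.646 - 33
     = 0.670455.
Step 4: Ties present; correction factor C = 1 - 12/(10^3 - 10) = 0.987879. Corrected H = 0.670455 / 0.987879 = 0.678681.
Step 5: Under H0, H ~ chi^2(2); p-value = 0.712240.
Step 6: alpha = 0.1. fail to reject H0.

H = 0.6787, df = 2, p = 0.712240, fail to reject H0.


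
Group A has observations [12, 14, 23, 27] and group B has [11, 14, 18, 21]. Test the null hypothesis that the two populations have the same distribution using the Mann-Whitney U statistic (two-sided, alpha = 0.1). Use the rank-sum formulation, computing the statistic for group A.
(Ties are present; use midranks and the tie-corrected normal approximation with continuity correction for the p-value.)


Step 1: Combine and sort all 8 observations; assign midranks.
sorted (value, group): (11,Y), (12,X), (14,X), (14,Y), (18,Y), (21,Y), (23,X), (27,X)
ranks: 11->1, 12->2, 14->3.5, 14->3.5, 18->5, 21->6, 23->7, 27->8
Step 2: Rank sum for X: R1 = 2 + 3.5 + 7 + 8 = 20.5.
Step 3: U_X = R1 - n1(n1+1)/2 = 20.5 - 4*5/2 = 20.5 - 10 = 10.5.
       U_Y = n1*n2 - U_X = 16 - 10.5 = 5.5.
Step 4: Ties are present, so use the tie-corrected normal approximation (with continuity correction) for the p-value.
Step 5: p-value = 0.561363; compare to alpha = 0.1. fail to reject H0.

U_X = 10.5, p = 0.561363, fail to reject H0 at alpha = 0.1.


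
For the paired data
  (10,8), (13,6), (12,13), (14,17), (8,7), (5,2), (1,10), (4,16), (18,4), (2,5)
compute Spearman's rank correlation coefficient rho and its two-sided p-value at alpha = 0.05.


Step 1: Rank x and y separately (midranks; no ties here).
rank(x): 10->6, 13->8, 12->7, 14->9, 8->5, 5->4, 1->1, 4->3, 18->10, 2->2
rank(y): 8->6, 6->4, 13->8, 17->10, 7->5, 2->1, 10->7, 16->9, 4->2, 5->3
Step 2: d_i = R_x(i) - R_y(i); compute d_i^2.
  (6-6)^2=0, (8-4)^2=16, (7-8)^2=1, (9-10)^2=1, (5-5)^2=0, (4-1)^2=9, (1-7)^2=36, (3-9)^2=36, (10-2)^2=64, (2-3)^2=1
sum(d^2) = 164.
Step 3: rho = 1 - 6*164 / (10*(10^2 - 1)) = 1 - 984/990 = 0.006061.
Step 4: Under H0, t = rho * sqrt((n-2)/(1-rho^2)) = 0.0171 ~ t(8).
Step 5: Two-sided p-value from the t-distribution with 8 df = 0.986743.
Step 6: alpha = 0.05. fail to reject H0.

rho = 0.0061, p = 0.986743, fail to reject H0 at alpha = 0.05.


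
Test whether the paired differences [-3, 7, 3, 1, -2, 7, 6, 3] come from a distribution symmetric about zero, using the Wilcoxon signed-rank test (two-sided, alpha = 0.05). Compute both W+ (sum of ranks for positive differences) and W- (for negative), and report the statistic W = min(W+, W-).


Step 1: Drop any zero differences (none here) and take |d_i|.
|d| = [3, 7, 3, 1, 2, 7, 6, 3]
Step 2: Midrank |d_i| (ties get averaged ranks).
ranks: |3|->4, |7|->7.5, |3|->4, |1|->1, |2|->2, |7|->7.5, |6|->6, |3|->4
Step 3: Attach original signs; sum ranks with positive sign and with negative sign.
W+ = 7.5 + 4 + 1 + 7.5 + 6 + 4 = 30
W- = 4 + 2 = 6
(Check: W+ + W- = 36 should equal n(n+1)/2 = 36.)
Step 4: Test statistic W = min(W+, W-) = 6.
Step 5: Ties in |d|, so use the tie-corrected normal approximation.
        E[W] = n(n+1)/4 = 8*9/4 = 18.
        Tie groups: |d|=3 (t=3), |d|=7 (t=2); sum(t^3 - t) = 30.
        Var[W] = n(n+1)(2n+1)/24 - sum(t^3-t)/48 = 1224/24 - 30/48 = 50.375.
        z = (W - E[W]) / sqrt(Var[W]) = (6 - 18) / 7.0975 = -1.6907.
        Two-sided p = 2*Phi(z) = 0.090889.
Step 6: alpha = 0.05. fail to reject H0.

W+ = 30, W- = 6, W = min = 6, p = 0.090889, fail to reject H0.


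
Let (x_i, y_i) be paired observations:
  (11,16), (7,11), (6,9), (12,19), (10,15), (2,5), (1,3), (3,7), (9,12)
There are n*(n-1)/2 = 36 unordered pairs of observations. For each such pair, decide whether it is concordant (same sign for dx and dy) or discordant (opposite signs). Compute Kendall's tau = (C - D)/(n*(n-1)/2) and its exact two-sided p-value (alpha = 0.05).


Step 1: Enumerate the 36 unordered pairs (i,j) with i<j and classify each by sign(x_j-x_i) * sign(y_j-y_i).
  (1,2):dx=-4,dy=-5->C; (1,3):dx=-5,dy=-7->C; (1,4):dx=+1,dy=+3->C; (1,5):dx=-1,dy=-1->C
  (1,6):dx=-9,dy=-11->C; (1,7):dx=-10,dy=-13->C; (1,8):dx=-8,dy=-9->C; (1,9):dx=-2,dy=-4->C
  (2,3):dx=-1,dy=-2->C; (2,4):dx=+5,dy=+8->C; (2,5):dx=+3,dy=+4->C; (2,6):dx=-5,dy=-6->C
  (2,7):dx=-6,dy=-8->C; (2,8):dx=-4,dy=-4->C; (2,9):dx=+2,dy=+1->C; (3,4):dx=+6,dy=+10->C
  (3,5):dx=+4,dy=+6->C; (3,6):dx=-4,dy=-4->C; (3,7):dx=-5,dy=-6->C; (3,8):dx=-3,dy=-2->C
  (3,9):dx=+3,dy=+3->C; (4,5):dx=-2,dy=-4->C; (4,6):dx=-10,dy=-14->C; (4,7):dx=-11,dy=-16->C
  (4,8):dx=-9,dy=-12->C; (4,9):dx=-3,dy=-7->C; (5,6):dx=-8,dy=-10->C; (5,7):dx=-9,dy=-12->C
  (5,8):dx=-7,dy=-8->C; (5,9):dx=-1,dy=-3->C; (6,7):dx=-1,dy=-2->C; (6,8):dx=+1,dy=+2->C
  (6,9):dx=+7,dy=+7->C; (7,8):dx=+2,dy=+4->C; (7,9):dx=+8,dy=+9->C; (8,9):dx=+6,dy=+5->C
Step 2: C = 36, D = 0, total pairs = 36.
Step 3: tau = (C - D)/(n(n-1)/2) = (36 - 0)/36 = 1.000000.
Step 4: Exact two-sided p-value (enumerate n! = 362880 permutations of y under H0): p = 0.000006.
Step 5: alpha = 0.05. reject H0.

tau_b = 1.0000 (C=36, D=0), p = 0.000006, reject H0.


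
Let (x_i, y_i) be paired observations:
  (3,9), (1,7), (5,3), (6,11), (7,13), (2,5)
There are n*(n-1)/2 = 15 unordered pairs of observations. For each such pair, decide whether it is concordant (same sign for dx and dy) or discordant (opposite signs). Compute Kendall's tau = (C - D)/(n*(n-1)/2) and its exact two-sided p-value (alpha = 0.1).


Step 1: Enumerate the 15 unordered pairs (i,j) with i<j and classify each by sign(x_j-x_i) * sign(y_j-y_i).
  (1,2):dx=-2,dy=-2->C; (1,3):dx=+2,dy=-6->D; (1,4):dx=+3,dy=+2->C; (1,5):dx=+4,dy=+4->C
  (1,6):dx=-1,dy=-4->C; (2,3):dx=+4,dy=-4->D; (2,4):dx=+5,dy=+4->C; (2,5):dx=+6,dy=+6->C
  (2,6):dx=+1,dy=-2->D; (3,4):dx=+1,dy=+8->C; (3,5):dx=+2,dy=+10->C; (3,6):dx=-3,dy=+2->D
  (4,5):dx=+1,dy=+2->C; (4,6):dx=-4,dy=-6->C; (5,6):dx=-5,dy=-8->C
Step 2: C = 11, D = 4, total pairs = 15.
Step 3: tau = (C - D)/(n(n-1)/2) = (11 - 4)/15 = 0.466667.
Step 4: Exact two-sided p-value (enumerate n! = 720 permutations of y under H0): p = 0.272222.
Step 5: alpha = 0.1. fail to reject H0.

tau_b = 0.4667 (C=11, D=4), p = 0.272222, fail to reject H0.


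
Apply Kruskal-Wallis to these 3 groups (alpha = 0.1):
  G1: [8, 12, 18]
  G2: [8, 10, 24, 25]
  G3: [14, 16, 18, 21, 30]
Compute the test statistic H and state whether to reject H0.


Step 1: Combine all N = 12 observations and assign midranks.
sorted (value, group, rank): (8,G1,1.5), (8,G2,1.5), (10,G2,3), (12,G1,4), (14,G3,5), (16,G3,6), (18,G1,7.5), (18,G3,7.5), (21,G3,9), (24,G2,10), (25,G2,11), (30,G3,12)
Step 2: Sum ranks within each group.
R_1 = 13 (n_1 = 3)
R_2 = 25.5 (n_2 = 4)
R_3 = 39.5 (n_3 = 5)
Step 3: H = 12/(N(N+1)) * sum(R_i^2/n_i) - 3(N+1)
     = 12/(12*13) * (13^2/3 + 25.5^2/4 + 39.5^2/5) - 3*13
     = 0.076923 * 530.946 - 39
     = 1.841987.
Step 4: Ties present; correction factor C = 1 - 12/(12^3 - 12) = 0.993007. Corrected H = 1.841987 / 0.993007 = 1.854959.
Step 5: Under H0, H ~ chi^2(2); p-value = 0.395549.
Step 6: alpha = 0.1. fail to reject H0.

H = 1.8550, df = 2, p = 0.395549, fail to reject H0.


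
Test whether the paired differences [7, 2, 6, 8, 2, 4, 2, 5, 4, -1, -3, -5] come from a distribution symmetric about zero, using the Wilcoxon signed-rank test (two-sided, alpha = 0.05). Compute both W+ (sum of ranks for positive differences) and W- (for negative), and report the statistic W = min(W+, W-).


Step 1: Drop any zero differences (none here) and take |d_i|.
|d| = [7, 2, 6, 8, 2, 4, 2, 5, 4, 1, 3, 5]
Step 2: Midrank |d_i| (ties get averaged ranks).
ranks: |7|->11, |2|->3, |6|->10, |8|->12, |2|->3, |4|->6.5, |2|->3, |5|->8.5, |4|->6.5, |1|->1, |3|->5, |5|->8.5
Step 3: Attach original signs; sum ranks with positive sign and with negative sign.
W+ = 11 + 3 + 10 + 12 + 3 + 6.5 + 3 + 8.5 + 6.5 = 63.5
W- = 1 + 5 + 8.5 = 14.5
(Check: W+ + W- = 78 should equal n(n+1)/2 = 78.)
Step 4: Test statistic W = min(W+, W-) = 14.5.
Step 5: Ties in |d|, so use the tie-corrected normal approximation.
        E[W] = n(n+1)/4 = 12*13/4 = 39.
        Tie groups: |d|=2 (t=3), |d|=4 (t=2), |d|=5 (t=2); sum(t^3 - t) = 36.
        Var[W] = n(n+1)(2n+1)/24 - sum(t^3-t)/48 = 3900/24 - 36/48 = 161.75.
        z = (W - E[W]) / sqrt(Var[W]) = (14.5 - 39) / 12.7181 = -1.9264.
        Two-sided p = 2*Phi(z) = 0.054056.
Step 6: alpha = 0.05. fail to reject H0.

W+ = 63.5, W- = 14.5, W = min = 14.5, p = 0.054056, fail to reject H0.


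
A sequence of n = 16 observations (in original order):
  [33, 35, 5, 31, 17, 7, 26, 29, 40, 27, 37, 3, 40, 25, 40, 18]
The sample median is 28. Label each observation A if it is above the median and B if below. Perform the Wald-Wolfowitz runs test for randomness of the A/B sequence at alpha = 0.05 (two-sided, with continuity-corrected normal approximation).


Step 1: Compute median = 28; label A = above, B = below.
Labels in order: AABABBBAABABABAB  (n_A = 8, n_B = 8)
Step 2: Count runs R = 12.
Step 3: Under H0 (random ordering), E[R] = 2*n_A*n_B/(n_A+n_B) + 1 = 2*8*8/16 + 1 = 9.0000.
        Var[R] = 2*n_A*n_B*(2*n_A*n_B - n_A - n_B) / ((n_A+n_B)^2 * (n_A+n_B-1)) = 14336/3840 = 3.7333.
        SD[R] = 1.9322.
Step 4: Continuity-corrected z = (R - 0.5 - E[R]) / SD[R] = (12 - 0.5 - 9.0000) / 1.9322 = 1.2939.
Step 5: Two-sided p-value via normal approximation = 2*(1 - Phi(|z|)) = 0.195709.
Step 6: alpha = 0.05. fail to reject H0.

R = 12, z = 1.2939, p = 0.195709, fail to reject H0.


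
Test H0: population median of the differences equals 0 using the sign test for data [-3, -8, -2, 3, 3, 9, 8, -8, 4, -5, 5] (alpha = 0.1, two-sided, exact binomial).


Step 1: Discard zero differences. Original n = 11; n_eff = number of nonzero differences = 11.
Nonzero differences (with sign): -3, -8, -2, +3, +3, +9, +8, -8, +4, -5, +5
Step 2: Count signs: positive = 6, negative = 5.
Step 3: Under H0: P(positive) = 0.5, so the number of positives S ~ Bin(11, 0.5).
Step 4: Two-sided exact p-value = sum of Bin(11,0.5) probabilities at or below the observed probability = 1.000000.
Step 5: alpha = 0.1. fail to reject H0.

n_eff = 11, pos = 6, neg = 5, p = 1.000000, fail to reject H0.


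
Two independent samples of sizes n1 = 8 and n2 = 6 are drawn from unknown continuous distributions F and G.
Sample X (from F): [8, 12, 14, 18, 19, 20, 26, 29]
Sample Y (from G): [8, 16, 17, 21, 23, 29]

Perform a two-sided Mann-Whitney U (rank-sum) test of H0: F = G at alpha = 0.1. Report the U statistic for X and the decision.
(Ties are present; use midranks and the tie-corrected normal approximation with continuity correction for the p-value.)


Step 1: Combine and sort all 14 observations; assign midranks.
sorted (value, group): (8,X), (8,Y), (12,X), (14,X), (16,Y), (17,Y), (18,X), (19,X), (20,X), (21,Y), (23,Y), (26,X), (29,X), (29,Y)
ranks: 8->1.5, 8->1.5, 12->3, 14->4, 16->5, 17->6, 18->7, 19->8, 20->9, 21->10, 23->11, 26->12, 29->13.5, 29->13.5
Step 2: Rank sum for X: R1 = 1.5 + 3 + 4 + 7 + 8 + 9 + 12 + 13.5 = 58.
Step 3: U_X = R1 - n1(n1+1)/2 = 58 - 8*9/2 = 58 - 36 = 22.
       U_Y = n1*n2 - U_X = 48 - 22 = 26.
Step 4: Ties are present, so use the tie-corrected normal approximation (with continuity correction) for the p-value.
Step 5: p-value = 0.846116; compare to alpha = 0.1. fail to reject H0.

U_X = 22, p = 0.846116, fail to reject H0 at alpha = 0.1.


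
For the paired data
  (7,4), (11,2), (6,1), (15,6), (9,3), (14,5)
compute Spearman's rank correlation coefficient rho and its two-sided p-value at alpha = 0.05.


Step 1: Rank x and y separately (midranks; no ties here).
rank(x): 7->2, 11->4, 6->1, 15->6, 9->3, 14->5
rank(y): 4->4, 2->2, 1->1, 6->6, 3->3, 5->5
Step 2: d_i = R_x(i) - R_y(i); compute d_i^2.
  (2-4)^2=4, (4-2)^2=4, (1-1)^2=0, (6-6)^2=0, (3-3)^2=0, (5-5)^2=0
sum(d^2) = 8.
Step 3: rho = 1 - 6*8 / (6*(6^2 - 1)) = 1 - 48/210 = 0.771429.
Step 4: Under H0, t = rho * sqrt((n-2)/(1-rho^2)) = 2.4247 ~ t(4).
Step 5: Two-sided p-value from the t-distribution with 4 df = 0.072397.
Step 6: alpha = 0.05. fail to reject H0.

rho = 0.7714, p = 0.072397, fail to reject H0 at alpha = 0.05.


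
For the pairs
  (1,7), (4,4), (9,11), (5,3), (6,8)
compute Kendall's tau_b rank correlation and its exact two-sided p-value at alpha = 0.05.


Step 1: Enumerate the 10 unordered pairs (i,j) with i<j and classify each by sign(x_j-x_i) * sign(y_j-y_i).
  (1,2):dx=+3,dy=-3->D; (1,3):dx=+8,dy=+4->C; (1,4):dx=+4,dy=-4->D; (1,5):dx=+5,dy=+1->C
  (2,3):dx=+5,dy=+7->C; (2,4):dx=+1,dy=-1->D; (2,5):dx=+2,dy=+4->C; (3,4):dx=-4,dy=-8->C
  (3,5):dx=-3,dy=-3->C; (4,5):dx=+1,dy=+5->C
Step 2: C = 7, D = 3, total pairs = 10.
Step 3: tau = (C - D)/(n(n-1)/2) = (7 - 3)/10 = 0.400000.
Step 4: Exact two-sided p-value (enumerate n! = 120 permutations of y under H0): p = 0.483333.
Step 5: alpha = 0.05. fail to reject H0.

tau_b = 0.4000 (C=7, D=3), p = 0.483333, fail to reject H0.


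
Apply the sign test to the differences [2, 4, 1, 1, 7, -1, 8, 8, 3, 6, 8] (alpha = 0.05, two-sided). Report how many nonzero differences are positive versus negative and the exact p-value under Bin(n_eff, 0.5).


Step 1: Discard zero differences. Original n = 11; n_eff = number of nonzero differences = 11.
Nonzero differences (with sign): +2, +4, +1, +1, +7, -1, +8, +8, +3, +6, +8
Step 2: Count signs: positive = 10, negative = 1.
Step 3: Under H0: P(positive) = 0.5, so the number of positives S ~ Bin(11, 0.5).
Step 4: Two-sided exact p-value = sum of Bin(11,0.5) probabilities at or below the observed probability = 0.011719.
Step 5: alpha = 0.05. reject H0.

n_eff = 11, pos = 10, neg = 1, p = 0.011719, reject H0.


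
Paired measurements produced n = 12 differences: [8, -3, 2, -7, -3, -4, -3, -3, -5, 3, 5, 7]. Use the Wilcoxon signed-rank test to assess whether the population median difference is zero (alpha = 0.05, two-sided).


Step 1: Drop any zero differences (none here) and take |d_i|.
|d| = [8, 3, 2, 7, 3, 4, 3, 3, 5, 3, 5, 7]
Step 2: Midrank |d_i| (ties get averaged ranks).
ranks: |8|->12, |3|->4, |2|->1, |7|->10.5, |3|->4, |4|->7, |3|->4, |3|->4, |5|->8.5, |3|->4, |5|->8.5, |7|->10.5
Step 3: Attach original signs; sum ranks with positive sign and with negative sign.
W+ = 12 + 1 + 4 + 8.5 + 10.5 = 36
W- = 4 + 10.5 + 4 + 7 + 4 + 4 + 8.5 = 42
(Check: W+ + W- = 78 should equal n(n+1)/2 = 78.)
Step 4: Test statistic W = min(W+, W-) = 36.
Step 5: Ties in |d|, so use the tie-corrected normal approximation.
        E[W] = n(n+1)/4 = 12*13/4 = 39.
        Tie groups: |d|=3 (t=5), |d|=5 (t=2), |d|=7 (t=2); sum(t^3 - t) = 132.
        Var[W] = n(n+1)(2n+1)/24 - sum(t^3-t)/48 = 3900/24 - 132/48 = 159.75.
        z = (W - E[W]) / sqrt(Var[W]) = (36 - 39) / 12.6392 = -0.2374.
        Two-sided p = 2*Phi(z) = 0.812380.
Step 6: alpha = 0.05. fail to reject H0.

W+ = 36, W- = 42, W = min = 36, p = 0.812380, fail to reject H0.


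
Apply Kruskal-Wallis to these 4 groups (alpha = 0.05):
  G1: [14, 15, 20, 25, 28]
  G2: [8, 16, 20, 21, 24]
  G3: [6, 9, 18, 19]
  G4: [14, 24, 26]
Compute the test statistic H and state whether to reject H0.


Step 1: Combine all N = 17 observations and assign midranks.
sorted (value, group, rank): (6,G3,1), (8,G2,2), (9,G3,3), (14,G1,4.5), (14,G4,4.5), (15,G1,6), (16,G2,7), (18,G3,8), (19,G3,9), (20,G1,10.5), (20,G2,10.5), (21,G2,12), (24,G2,13.5), (24,G4,13.5), (25,G1,15), (26,G4,16), (28,G1,17)
Step 2: Sum ranks within each group.
R_1 = 53 (n_1 = 5)
R_2 = 45 (n_2 = 5)
R_3 = 21 (n_3 = 4)
R_4 = 34 (n_4 = 3)
Step 3: H = 12/(N(N+1)) * sum(R_i^2/n_i) - 3(N+1)
     = 12/(17*18) * (53^2/5 + 45^2/5 + 21^2/4 + 34^2/3) - 3*18
     = 0.039216 * 1462.38 - 54
     = 3.348366.
Step 4: Ties present; correction factor C = 1 - 18/(17^3 - 17) = 0.996324. Corrected H = 3.348366 / 0.996324 = 3.360722.
Step 5: Under H0, H ~ chi^2(3); p-value = 0.339280.
Step 6: alpha = 0.05. fail to reject H0.

H = 3.3607, df = 3, p = 0.339280, fail to reject H0.


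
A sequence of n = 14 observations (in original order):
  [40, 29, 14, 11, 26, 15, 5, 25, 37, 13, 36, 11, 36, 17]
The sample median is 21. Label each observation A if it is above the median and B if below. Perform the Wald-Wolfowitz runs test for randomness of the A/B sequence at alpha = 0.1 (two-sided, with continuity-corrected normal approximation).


Step 1: Compute median = 21; label A = above, B = below.
Labels in order: AABBABBAABABAB  (n_A = 7, n_B = 7)
Step 2: Count runs R = 10.
Step 3: Under H0 (random ordering), E[R] = 2*n_A*n_B/(n_A+n_B) + 1 = 2*7*7/14 + 1 = 8.0000.
        Var[R] = 2*n_A*n_B*(2*n_A*n_B - n_A - n_B) / ((n_A+n_B)^2 * (n_A+n_B-1)) = 8232/2548 = 3.2308.
        SD[R] = 1.7974.
Step 4: Continuity-corrected z = (R - 0.5 - E[R]) / SD[R] = (10 - 0.5 - 8.0000) / 1.7974 = 0.8345.
Step 5: Two-sided p-value via normal approximation = 2*(1 - Phi(|z|)) = 0.403986.
Step 6: alpha = 0.1. fail to reject H0.

R = 10, z = 0.8345, p = 0.403986, fail to reject H0.


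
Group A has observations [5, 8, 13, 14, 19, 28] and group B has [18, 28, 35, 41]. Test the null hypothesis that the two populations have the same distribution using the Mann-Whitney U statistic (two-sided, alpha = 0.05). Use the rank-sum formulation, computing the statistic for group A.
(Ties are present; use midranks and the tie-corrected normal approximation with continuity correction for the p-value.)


Step 1: Combine and sort all 10 observations; assign midranks.
sorted (value, group): (5,X), (8,X), (13,X), (14,X), (18,Y), (19,X), (28,X), (28,Y), (35,Y), (41,Y)
ranks: 5->1, 8->2, 13->3, 14->4, 18->5, 19->6, 28->7.5, 28->7.5, 35->9, 41->10
Step 2: Rank sum for X: R1 = 1 + 2 + 3 + 4 + 6 + 7.5 = 23.5.
Step 3: U_X = R1 - n1(n1+1)/2 = 23.5 - 6*7/2 = 23.5 - 21 = 2.5.
       U_Y = n1*n2 - U_X = 24 - 2.5 = 21.5.
Step 4: Ties are present, so use the tie-corrected normal approximation (with continuity correction) for the p-value.
Step 5: p-value = 0.054273; compare to alpha = 0.05. fail to reject H0.

U_X = 2.5, p = 0.054273, fail to reject H0 at alpha = 0.05.


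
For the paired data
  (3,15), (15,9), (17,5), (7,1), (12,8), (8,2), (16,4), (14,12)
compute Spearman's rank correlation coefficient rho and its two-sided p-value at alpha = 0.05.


Step 1: Rank x and y separately (midranks; no ties here).
rank(x): 3->1, 15->6, 17->8, 7->2, 12->4, 8->3, 16->7, 14->5
rank(y): 15->8, 9->6, 5->4, 1->1, 8->5, 2->2, 4->3, 12->7
Step 2: d_i = R_x(i) - R_y(i); compute d_i^2.
  (1-8)^2=49, (6-6)^2=0, (8-4)^2=16, (2-1)^2=1, (4-5)^2=1, (3-2)^2=1, (7-3)^2=16, (5-7)^2=4
sum(d^2) = 88.
Step 3: rho = 1 - 6*88 / (8*(8^2 - 1)) = 1 - 528/504 = -0.047619.
Step 4: Under H0, t = rho * sqrt((n-2)/(1-rho^2)) = -0.1168 ~ t(6).
Step 5: Two-sided p-value from the t-distribution with 6 df = 0.910849.
Step 6: alpha = 0.05. fail to reject H0.

rho = -0.0476, p = 0.910849, fail to reject H0 at alpha = 0.05.


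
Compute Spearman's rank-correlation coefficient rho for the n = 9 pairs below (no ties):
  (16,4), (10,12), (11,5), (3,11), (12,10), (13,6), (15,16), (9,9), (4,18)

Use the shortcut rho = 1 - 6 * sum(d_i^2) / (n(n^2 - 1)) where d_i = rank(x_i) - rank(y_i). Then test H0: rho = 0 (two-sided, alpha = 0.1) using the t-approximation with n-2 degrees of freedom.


Step 1: Rank x and y separately (midranks; no ties here).
rank(x): 16->9, 10->4, 11->5, 3->1, 12->6, 13->7, 15->8, 9->3, 4->2
rank(y): 4->1, 12->7, 5->2, 11->6, 10->5, 6->3, 16->8, 9->4, 18->9
Step 2: d_i = R_x(i) - R_y(i); compute d_i^2.
  (9-1)^2=64, (4-7)^2=9, (5-2)^2=9, (1-6)^2=25, (6-5)^2=1, (7-3)^2=16, (8-8)^2=0, (3-4)^2=1, (2-9)^2=49
sum(d^2) = 174.
Step 3: rho = 1 - 6*174 / (9*(9^2 - 1)) = 1 - 1044/720 = -0.450000.
Step 4: Under H0, t = rho * sqrt((n-2)/(1-rho^2)) = -1.3332 ~ t(7).
Step 5: Two-sided p-value from the t-distribution with 7 df = 0.224216.
Step 6: alpha = 0.1. fail to reject H0.

rho = -0.4500, p = 0.224216, fail to reject H0 at alpha = 0.1.


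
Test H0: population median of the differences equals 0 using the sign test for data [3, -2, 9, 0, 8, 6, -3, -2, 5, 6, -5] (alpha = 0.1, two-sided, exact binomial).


Step 1: Discard zero differences. Original n = 11; n_eff = number of nonzero differences = 10.
Nonzero differences (with sign): +3, -2, +9, +8, +6, -3, -2, +5, +6, -5
Step 2: Count signs: positive = 6, negative = 4.
Step 3: Under H0: P(positive) = 0.5, so the number of positives S ~ Bin(10, 0.5).
Step 4: Two-sided exact p-value = sum of Bin(10,0.5) probabilities at or below the observed probability = 0.753906.
Step 5: alpha = 0.1. fail to reject H0.

n_eff = 10, pos = 6, neg = 4, p = 0.753906, fail to reject H0.


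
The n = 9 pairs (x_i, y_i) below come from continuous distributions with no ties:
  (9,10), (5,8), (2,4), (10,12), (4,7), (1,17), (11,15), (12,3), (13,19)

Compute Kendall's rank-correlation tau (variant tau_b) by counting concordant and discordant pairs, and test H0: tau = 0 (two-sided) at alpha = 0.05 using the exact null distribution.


Step 1: Enumerate the 36 unordered pairs (i,j) with i<j and classify each by sign(x_j-x_i) * sign(y_j-y_i).
  (1,2):dx=-4,dy=-2->C; (1,3):dx=-7,dy=-6->C; (1,4):dx=+1,dy=+2->C; (1,5):dx=-5,dy=-3->C
  (1,6):dx=-8,dy=+7->D; (1,7):dx=+2,dy=+5->C; (1,8):dx=+3,dy=-7->D; (1,9):dx=+4,dy=+9->C
  (2,3):dx=-3,dy=-4->C; (2,4):dx=+5,dy=+4->C; (2,5):dx=-1,dy=-1->C; (2,6):dx=-4,dy=+9->D
  (2,7):dx=+6,dy=+7->C; (2,8):dx=+7,dy=-5->D; (2,9):dx=+8,dy=+11->C; (3,4):dx=+8,dy=+8->C
  (3,5):dx=+2,dy=+3->C; (3,6):dx=-1,dy=+13->D; (3,7):dx=+9,dy=+11->C; (3,8):dx=+10,dy=-1->D
  (3,9):dx=+11,dy=+15->C; (4,5):dx=-6,dy=-5->C; (4,6):dx=-9,dy=+5->D; (4,7):dx=+1,dy=+3->C
  (4,8):dx=+2,dy=-9->D; (4,9):dx=+3,dy=+7->C; (5,6):dx=-3,dy=+10->D; (5,7):dx=+7,dy=+8->C
  (5,8):dx=+8,dy=-4->D; (5,9):dx=+9,dy=+12->C; (6,7):dx=+10,dy=-2->D; (6,8):dx=+11,dy=-14->D
  (6,9):dx=+12,dy=+2->C; (7,8):dx=+1,dy=-12->D; (7,9):dx=+2,dy=+4->C; (8,9):dx=+1,dy=+16->C
Step 2: C = 23, D = 13, total pairs = 36.
Step 3: tau = (C - D)/(n(n-1)/2) = (23 - 13)/36 = 0.277778.
Step 4: Exact two-sided p-value (enumerate n! = 362880 permutations of y under H0): p = 0.358488.
Step 5: alpha = 0.05. fail to reject H0.

tau_b = 0.2778 (C=23, D=13), p = 0.358488, fail to reject H0.


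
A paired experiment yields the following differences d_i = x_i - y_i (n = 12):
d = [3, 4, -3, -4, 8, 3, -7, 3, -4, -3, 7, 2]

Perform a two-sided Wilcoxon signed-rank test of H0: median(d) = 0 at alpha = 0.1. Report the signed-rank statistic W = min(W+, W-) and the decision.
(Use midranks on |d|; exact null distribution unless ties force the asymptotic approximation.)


Step 1: Drop any zero differences (none here) and take |d_i|.
|d| = [3, 4, 3, 4, 8, 3, 7, 3, 4, 3, 7, 2]
Step 2: Midrank |d_i| (ties get averaged ranks).
ranks: |3|->4, |4|->8, |3|->4, |4|->8, |8|->12, |3|->4, |7|->10.5, |3|->4, |4|->8, |3|->4, |7|->10.5, |2|->1
Step 3: Attach original signs; sum ranks with positive sign and with negative sign.
W+ = 4 + 8 + 12 + 4 + 4 + 10.5 + 1 = 43.5
W- = 4 + 8 + 10.5 + 8 + 4 = 34.5
(Check: W+ + W- = 78 should equal n(n+1)/2 = 78.)
Step 4: Test statistic W = min(W+, W-) = 34.5.
Step 5: Ties in |d|, so use the tie-corrected normal approximation.
        E[W] = n(n+1)/4 = 12*13/4 = 39.
        Tie groups: |d|=3 (t=5), |d|=4 (t=3), |d|=7 (t=2); sum(t^3 - t) = 150.
        Var[W] = n(n+1)(2n+1)/24 - sum(t^3-t)/48 = 3900/24 - 150/48 = 159.375.
        z = (W - E[W]) / sqrt(Var[W]) = (34.5 - 39) / 12.6244 = -0.3565.
        Two-sided p = 2*Phi(z) = 0.721501.
Step 6: alpha = 0.1. fail to reject H0.

W+ = 43.5, W- = 34.5, W = min = 34.5, p = 0.721501, fail to reject H0.


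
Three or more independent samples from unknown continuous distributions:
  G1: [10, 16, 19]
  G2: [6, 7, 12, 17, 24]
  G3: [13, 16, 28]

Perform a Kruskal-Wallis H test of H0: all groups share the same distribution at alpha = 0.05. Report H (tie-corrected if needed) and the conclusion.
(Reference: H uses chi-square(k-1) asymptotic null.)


Step 1: Combine all N = 11 observations and assign midranks.
sorted (value, group, rank): (6,G2,1), (7,G2,2), (10,G1,3), (12,G2,4), (13,G3,5), (16,G1,6.5), (16,G3,6.5), (17,G2,8), (19,G1,9), (24,G2,10), (28,G3,11)
Step 2: Sum ranks within each group.
R_1 = 18.5 (n_1 = 3)
R_2 = 25 (n_2 = 5)
R_3 = 22.5 (n_3 = 3)
Step 3: H = 12/(N(N+1)) * sum(R_i^2/n_i) - 3(N+1)
     = 12/(11*12) * (18.5^2/3 + 25^2/5 + 22.5^2/3) - 3*12
     = 0.090909 * 407.833 - 36
     = 1.075758.
Step 4: Ties present; correction factor C = 1 - 6/(11^3 - 11) = 0.995455. Corrected H = 1.075758 / 0.995455 = 1.080670.
Step 5: Under H0, H ~ chi^2(2); p-value = 0.582553.
Step 6: alpha = 0.05. fail to reject H0.

H = 1.0807, df = 2, p = 0.582553, fail to reject H0.


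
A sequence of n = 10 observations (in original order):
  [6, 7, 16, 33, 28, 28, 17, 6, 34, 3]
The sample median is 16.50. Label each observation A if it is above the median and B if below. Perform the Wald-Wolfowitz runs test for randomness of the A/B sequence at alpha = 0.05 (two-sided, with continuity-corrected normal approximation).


Step 1: Compute median = 16.50; label A = above, B = below.
Labels in order: BBBAAAABAB  (n_A = 5, n_B = 5)
Step 2: Count runs R = 5.
Step 3: Under H0 (random ordering), E[R] = 2*n_A*n_B/(n_A+n_B) + 1 = 2*5*5/10 + 1 = 6.0000.
        Var[R] = 2*n_A*n_B*(2*n_A*n_B - n_A - n_B) / ((n_A+n_B)^2 * (n_A+n_B-1)) = 2000/900 = 2.2222.
        SD[R] = 1.4907.
Step 4: Continuity-corrected z = (R + 0.5 - E[R]) / SD[R] = (5 + 0.5 - 6.0000) / 1.4907 = -0.3354.
Step 5: Two-sided p-value via normal approximation = 2*(1 - Phi(|z|)) = 0.737316.
Step 6: alpha = 0.05. fail to reject H0.

R = 5, z = -0.3354, p = 0.737316, fail to reject H0.


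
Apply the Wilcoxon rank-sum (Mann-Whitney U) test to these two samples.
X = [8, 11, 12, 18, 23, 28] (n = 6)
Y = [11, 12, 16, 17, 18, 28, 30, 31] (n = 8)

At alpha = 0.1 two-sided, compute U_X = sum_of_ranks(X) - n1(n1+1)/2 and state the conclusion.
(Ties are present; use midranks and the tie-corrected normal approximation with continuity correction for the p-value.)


Step 1: Combine and sort all 14 observations; assign midranks.
sorted (value, group): (8,X), (11,X), (11,Y), (12,X), (12,Y), (16,Y), (17,Y), (18,X), (18,Y), (23,X), (28,X), (28,Y), (30,Y), (31,Y)
ranks: 8->1, 11->2.5, 11->2.5, 12->4.5, 12->4.5, 16->6, 17->7, 18->8.5, 18->8.5, 23->10, 28->11.5, 28->11.5, 30->13, 31->14
Step 2: Rank sum for X: R1 = 1 + 2.5 + 4.5 + 8.5 + 10 + 11.5 = 38.
Step 3: U_X = R1 - n1(n1+1)/2 = 38 - 6*7/2 = 38 - 21 = 17.
       U_Y = n1*n2 - U_X = 48 - 17 = 31.
Step 4: Ties are present, so use the tie-corrected normal approximation (with continuity correction) for the p-value.
Step 5: p-value = 0.399307; compare to alpha = 0.1. fail to reject H0.

U_X = 17, p = 0.399307, fail to reject H0 at alpha = 0.1.


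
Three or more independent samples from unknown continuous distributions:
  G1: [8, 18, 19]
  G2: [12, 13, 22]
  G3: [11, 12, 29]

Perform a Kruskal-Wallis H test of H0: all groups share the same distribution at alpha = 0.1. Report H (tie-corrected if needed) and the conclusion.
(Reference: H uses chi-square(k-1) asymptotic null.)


Step 1: Combine all N = 9 observations and assign midranks.
sorted (value, group, rank): (8,G1,1), (11,G3,2), (12,G2,3.5), (12,G3,3.5), (13,G2,5), (18,G1,6), (19,G1,7), (22,G2,8), (29,G3,9)
Step 2: Sum ranks within each group.
R_1 = 14 (n_1 = 3)
R_2 = 16.5 (n_2 = 3)
R_3 = 14.5 (n_3 = 3)
Step 3: H = 12/(N(N+1)) * sum(R_i^2/n_i) - 3(N+1)
     = 12/(9*10) * (14^2/3 + 16.5^2/3 + 14.5^2/3) - 3*10
     = 0.133333 * 226.167 - 30
     = 0.155556.
Step 4: Ties present; correction factor C = 1 - 6/(9^3 - 9) = 0.991667. Corrected H = 0.155556 / 0.991667 = 0.156863.
Step 5: Under H0, H ~ chi^2(2); p-value = 0.924566.
Step 6: alpha = 0.1. fail to reject H0.

H = 0.1569, df = 2, p = 0.924566, fail to reject H0.


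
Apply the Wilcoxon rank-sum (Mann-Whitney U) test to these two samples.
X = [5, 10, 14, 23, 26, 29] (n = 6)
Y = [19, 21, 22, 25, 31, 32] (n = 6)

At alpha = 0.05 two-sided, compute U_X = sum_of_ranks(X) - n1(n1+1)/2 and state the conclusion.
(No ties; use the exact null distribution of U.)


Step 1: Combine and sort all 12 observations; assign midranks.
sorted (value, group): (5,X), (10,X), (14,X), (19,Y), (21,Y), (22,Y), (23,X), (25,Y), (26,X), (29,X), (31,Y), (32,Y)
ranks: 5->1, 10->2, 14->3, 19->4, 21->5, 22->6, 23->7, 25->8, 26->9, 29->10, 31->11, 32->12
Step 2: Rank sum for X: R1 = 1 + 2 + 3 + 7 + 9 + 10 = 32.
Step 3: U_X = R1 - n1(n1+1)/2 = 32 - 6*7/2 = 32 - 21 = 11.
       U_Y = n1*n2 - U_X = 36 - 11 = 25.
Step 4: No ties, so the exact null distribution of U (based on enumerating the C(12,6) = 924 equally likely rank assignments) gives the two-sided p-value.
Step 5: p-value = 0.309524; compare to alpha = 0.05. fail to reject H0.

U_X = 11, p = 0.309524, fail to reject H0 at alpha = 0.05.


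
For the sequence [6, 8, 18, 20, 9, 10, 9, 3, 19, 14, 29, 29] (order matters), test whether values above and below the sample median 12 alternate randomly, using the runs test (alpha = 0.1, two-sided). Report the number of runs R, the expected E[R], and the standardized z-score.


Step 1: Compute median = 12; label A = above, B = below.
Labels in order: BBAABBBBAAAA  (n_A = 6, n_B = 6)
Step 2: Count runs R = 4.
Step 3: Under H0 (random ordering), E[R] = 2*n_A*n_B/(n_A+n_B) + 1 = 2*6*6/12 + 1 = 7.0000.
        Var[R] = 2*n_A*n_B*(2*n_A*n_B - n_A - n_B) / ((n_A+n_B)^2 * (n_A+n_B-1)) = 4320/1584 = 2.7273.
        SD[R] = 1.6514.
Step 4: Continuity-corrected z = (R + 0.5 - E[R]) / SD[R] = (4 + 0.5 - 7.0000) / 1.6514 = -1.5138.
Step 5: Two-sided p-value via normal approximation = 2*(1 - Phi(|z|)) = 0.130070.
Step 6: alpha = 0.1. fail to reject H0.

R = 4, z = -1.5138, p = 0.130070, fail to reject H0.


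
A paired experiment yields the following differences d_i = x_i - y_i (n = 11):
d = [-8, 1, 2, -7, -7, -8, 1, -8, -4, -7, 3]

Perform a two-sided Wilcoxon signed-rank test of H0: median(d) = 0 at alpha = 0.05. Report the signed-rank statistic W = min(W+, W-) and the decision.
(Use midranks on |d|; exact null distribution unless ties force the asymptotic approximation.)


Step 1: Drop any zero differences (none here) and take |d_i|.
|d| = [8, 1, 2, 7, 7, 8, 1, 8, 4, 7, 3]
Step 2: Midrank |d_i| (ties get averaged ranks).
ranks: |8|->10, |1|->1.5, |2|->3, |7|->7, |7|->7, |8|->10, |1|->1.5, |8|->10, |4|->5, |7|->7, |3|->4
Step 3: Attach original signs; sum ranks with positive sign and with negative sign.
W+ = 1.5 + 3 + 1.5 + 4 = 10
W- = 10 + 7 + 7 + 10 + 10 + 5 + 7 = 56
(Check: W+ + W- = 66 should equal n(n+1)/2 = 66.)
Step 4: Test statistic W = min(W+, W-) = 10.
Step 5: Ties in |d|, so use the tie-corrected normal approximation.
        E[W] = n(n+1)/4 = 11*12/4 = 33.
        Tie groups: |d|=1 (t=2), |d|=7 (t=3), |d|=8 (t=3); sum(t^3 - t) = 54.
        Var[W] = n(n+1)(2n+1)/24 - sum(t^3-t)/48 = 3036/24 - 54/48 = 125.375.
        z = (W - E[W]) / sqrt(Var[W]) = (10 - 33) / 11.1971 = -2.0541.
        Two-sided p = 2*Phi(z) = 0.039966.
Step 6: alpha = 0.05. reject H0.

W+ = 10, W- = 56, W = min = 10, p = 0.039966, reject H0.
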